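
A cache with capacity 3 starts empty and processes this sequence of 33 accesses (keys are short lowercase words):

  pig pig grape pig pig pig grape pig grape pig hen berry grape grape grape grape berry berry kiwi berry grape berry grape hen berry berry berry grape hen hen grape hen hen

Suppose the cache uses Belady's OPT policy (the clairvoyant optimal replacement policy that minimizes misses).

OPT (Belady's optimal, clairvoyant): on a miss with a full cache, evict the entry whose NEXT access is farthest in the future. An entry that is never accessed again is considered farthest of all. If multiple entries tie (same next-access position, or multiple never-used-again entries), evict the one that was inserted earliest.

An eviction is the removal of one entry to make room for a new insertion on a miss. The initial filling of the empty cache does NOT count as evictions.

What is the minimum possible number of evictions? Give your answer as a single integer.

OPT (Belady) simulation (capacity=3):
  1. access pig: MISS. Cache: [pig]
  2. access pig: HIT. Next use of pig: step 4. Cache: [pig]
  3. access grape: MISS. Cache: [pig grape]
  4. access pig: HIT. Next use of pig: step 5. Cache: [pig grape]
  5. access pig: HIT. Next use of pig: step 6. Cache: [pig grape]
  6. access pig: HIT. Next use of pig: step 8. Cache: [pig grape]
  7. access grape: HIT. Next use of grape: step 9. Cache: [pig grape]
  8. access pig: HIT. Next use of pig: step 10. Cache: [pig grape]
  9. access grape: HIT. Next use of grape: step 13. Cache: [pig grape]
  10. access pig: HIT. Next use of pig: never. Cache: [pig grape]
  11. access hen: MISS. Cache: [pig grape hen]
  12. access berry: MISS, evict pig (next use: never). Cache: [grape hen berry]
  13. access grape: HIT. Next use of grape: step 14. Cache: [grape hen berry]
  14. access grape: HIT. Next use of grape: step 15. Cache: [grape hen berry]
  15. access grape: HIT. Next use of grape: step 16. Cache: [grape hen berry]
  16. access grape: HIT. Next use of grape: step 21. Cache: [grape hen berry]
  17. access berry: HIT. Next use of berry: step 18. Cache: [grape hen berry]
  18. access berry: HIT. Next use of berry: step 20. Cache: [grape hen berry]
  19. access kiwi: MISS, evict hen (next use: step 24). Cache: [grape berry kiwi]
  20. access berry: HIT. Next use of berry: step 22. Cache: [grape berry kiwi]
  21. access grape: HIT. Next use of grape: step 23. Cache: [grape berry kiwi]
  22. access berry: HIT. Next use of berry: step 25. Cache: [grape berry kiwi]
  23. access grape: HIT. Next use of grape: step 28. Cache: [grape berry kiwi]
  24. access hen: MISS, evict kiwi (next use: never). Cache: [grape berry hen]
  25. access berry: HIT. Next use of berry: step 26. Cache: [grape berry hen]
  26. access berry: HIT. Next use of berry: step 27. Cache: [grape berry hen]
  27. access berry: HIT. Next use of berry: never. Cache: [grape berry hen]
  28. access grape: HIT. Next use of grape: step 31. Cache: [grape berry hen]
  29. access hen: HIT. Next use of hen: step 30. Cache: [grape berry hen]
  30. access hen: HIT. Next use of hen: step 32. Cache: [grape berry hen]
  31. access grape: HIT. Next use of grape: never. Cache: [grape berry hen]
  32. access hen: HIT. Next use of hen: step 33. Cache: [grape berry hen]
  33. access hen: HIT. Next use of hen: never. Cache: [grape berry hen]
Total: 27 hits, 6 misses, 3 evictions

Answer: 3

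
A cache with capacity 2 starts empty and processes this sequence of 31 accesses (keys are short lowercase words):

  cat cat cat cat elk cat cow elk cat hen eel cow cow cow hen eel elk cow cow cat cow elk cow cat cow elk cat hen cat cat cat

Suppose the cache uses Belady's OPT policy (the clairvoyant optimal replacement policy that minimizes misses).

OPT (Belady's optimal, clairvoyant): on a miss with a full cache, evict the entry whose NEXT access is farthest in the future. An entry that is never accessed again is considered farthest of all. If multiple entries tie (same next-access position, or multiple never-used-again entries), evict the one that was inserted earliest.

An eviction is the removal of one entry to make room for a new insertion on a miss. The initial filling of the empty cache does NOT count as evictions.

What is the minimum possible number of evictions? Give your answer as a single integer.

OPT (Belady) simulation (capacity=2):
  1. access cat: MISS. Cache: [cat]
  2. access cat: HIT. Next use of cat: step 3. Cache: [cat]
  3. access cat: HIT. Next use of cat: step 4. Cache: [cat]
  4. access cat: HIT. Next use of cat: step 6. Cache: [cat]
  5. access elk: MISS. Cache: [cat elk]
  6. access cat: HIT. Next use of cat: step 9. Cache: [cat elk]
  7. access cow: MISS, evict cat (next use: step 9). Cache: [elk cow]
  8. access elk: HIT. Next use of elk: step 17. Cache: [elk cow]
  9. access cat: MISS, evict elk (next use: step 17). Cache: [cow cat]
  10. access hen: MISS, evict cat (next use: step 20). Cache: [cow hen]
  11. access eel: MISS, evict hen (next use: step 15). Cache: [cow eel]
  12. access cow: HIT. Next use of cow: step 13. Cache: [cow eel]
  13. access cow: HIT. Next use of cow: step 14. Cache: [cow eel]
  14. access cow: HIT. Next use of cow: step 18. Cache: [cow eel]
  15. access hen: MISS, evict cow (next use: step 18). Cache: [eel hen]
  16. access eel: HIT. Next use of eel: never. Cache: [eel hen]
  17. access elk: MISS, evict eel (next use: never). Cache: [hen elk]
  18. access cow: MISS, evict hen (next use: step 28). Cache: [elk cow]
  19. access cow: HIT. Next use of cow: step 21. Cache: [elk cow]
  20. access cat: MISS, evict elk (next use: step 22). Cache: [cow cat]
  21. access cow: HIT. Next use of cow: step 23. Cache: [cow cat]
  22. access elk: MISS, evict cat (next use: step 24). Cache: [cow elk]
  23. access cow: HIT. Next use of cow: step 25. Cache: [cow elk]
  24. access cat: MISS, evict elk (next use: step 26). Cache: [cow cat]
  25. access cow: HIT. Next use of cow: never. Cache: [cow cat]
  26. access elk: MISS, evict cow (next use: never). Cache: [cat elk]
  27. access cat: HIT. Next use of cat: step 29. Cache: [cat elk]
  28. access hen: MISS, evict elk (next use: never). Cache: [cat hen]
  29. access cat: HIT. Next use of cat: step 30. Cache: [cat hen]
  30. access cat: HIT. Next use of cat: step 31. Cache: [cat hen]
  31. access cat: HIT. Next use of cat: never. Cache: [cat hen]
Total: 17 hits, 14 misses, 12 evictions

Answer: 12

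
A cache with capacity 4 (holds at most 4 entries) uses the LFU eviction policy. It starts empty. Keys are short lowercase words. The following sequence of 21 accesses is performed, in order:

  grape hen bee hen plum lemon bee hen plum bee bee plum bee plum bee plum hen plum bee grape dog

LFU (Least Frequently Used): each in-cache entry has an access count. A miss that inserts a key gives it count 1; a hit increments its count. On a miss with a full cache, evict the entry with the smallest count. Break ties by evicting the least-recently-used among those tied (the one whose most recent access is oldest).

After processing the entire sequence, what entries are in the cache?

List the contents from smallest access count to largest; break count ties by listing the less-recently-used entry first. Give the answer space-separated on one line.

LFU simulation (capacity=4):
  1. access grape: MISS. Cache: [grape(c=1)]
  2. access hen: MISS. Cache: [grape(c=1) hen(c=1)]
  3. access bee: MISS. Cache: [grape(c=1) hen(c=1) bee(c=1)]
  4. access hen: HIT, count now 2. Cache: [grape(c=1) bee(c=1) hen(c=2)]
  5. access plum: MISS. Cache: [grape(c=1) bee(c=1) plum(c=1) hen(c=2)]
  6. access lemon: MISS, evict grape(c=1). Cache: [bee(c=1) plum(c=1) lemon(c=1) hen(c=2)]
  7. access bee: HIT, count now 2. Cache: [plum(c=1) lemon(c=1) hen(c=2) bee(c=2)]
  8. access hen: HIT, count now 3. Cache: [plum(c=1) lemon(c=1) bee(c=2) hen(c=3)]
  9. access plum: HIT, count now 2. Cache: [lemon(c=1) bee(c=2) plum(c=2) hen(c=3)]
  10. access bee: HIT, count now 3. Cache: [lemon(c=1) plum(c=2) hen(c=3) bee(c=3)]
  11. access bee: HIT, count now 4. Cache: [lemon(c=1) plum(c=2) hen(c=3) bee(c=4)]
  12. access plum: HIT, count now 3. Cache: [lemon(c=1) hen(c=3) plum(c=3) bee(c=4)]
  13. access bee: HIT, count now 5. Cache: [lemon(c=1) hen(c=3) plum(c=3) bee(c=5)]
  14. access plum: HIT, count now 4. Cache: [lemon(c=1) hen(c=3) plum(c=4) bee(c=5)]
  15. access bee: HIT, count now 6. Cache: [lemon(c=1) hen(c=3) plum(c=4) bee(c=6)]
  16. access plum: HIT, count now 5. Cache: [lemon(c=1) hen(c=3) plum(c=5) bee(c=6)]
  17. access hen: HIT, count now 4. Cache: [lemon(c=1) hen(c=4) plum(c=5) bee(c=6)]
  18. access plum: HIT, count now 6. Cache: [lemon(c=1) hen(c=4) bee(c=6) plum(c=6)]
  19. access bee: HIT, count now 7. Cache: [lemon(c=1) hen(c=4) plum(c=6) bee(c=7)]
  20. access grape: MISS, evict lemon(c=1). Cache: [grape(c=1) hen(c=4) plum(c=6) bee(c=7)]
  21. access dog: MISS, evict grape(c=1). Cache: [dog(c=1) hen(c=4) plum(c=6) bee(c=7)]
Total: 14 hits, 7 misses, 3 evictions

Answer: dog hen plum bee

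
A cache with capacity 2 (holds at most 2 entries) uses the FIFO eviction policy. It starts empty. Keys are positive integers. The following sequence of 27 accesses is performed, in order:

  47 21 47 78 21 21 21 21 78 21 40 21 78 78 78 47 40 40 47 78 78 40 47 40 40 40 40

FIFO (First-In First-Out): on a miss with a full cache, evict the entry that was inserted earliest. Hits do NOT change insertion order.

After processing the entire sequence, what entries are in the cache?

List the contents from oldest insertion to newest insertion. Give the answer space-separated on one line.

FIFO simulation (capacity=2):
  1. access 47: MISS. Cache (old->new): [47]
  2. access 21: MISS. Cache (old->new): [47 21]
  3. access 47: HIT. Cache (old->new): [47 21]
  4. access 78: MISS, evict 47. Cache (old->new): [21 78]
  5. access 21: HIT. Cache (old->new): [21 78]
  6. access 21: HIT. Cache (old->new): [21 78]
  7. access 21: HIT. Cache (old->new): [21 78]
  8. access 21: HIT. Cache (old->new): [21 78]
  9. access 78: HIT. Cache (old->new): [21 78]
  10. access 21: HIT. Cache (old->new): [21 78]
  11. access 40: MISS, evict 21. Cache (old->new): [78 40]
  12. access 21: MISS, evict 78. Cache (old->new): [40 21]
  13. access 78: MISS, evict 40. Cache (old->new): [21 78]
  14. access 78: HIT. Cache (old->new): [21 78]
  15. access 78: HIT. Cache (old->new): [21 78]
  16. access 47: MISS, evict 21. Cache (old->new): [78 47]
  17. access 40: MISS, evict 78. Cache (old->new): [47 40]
  18. access 40: HIT. Cache (old->new): [47 40]
  19. access 47: HIT. Cache (old->new): [47 40]
  20. access 78: MISS, evict 47. Cache (old->new): [40 78]
  21. access 78: HIT. Cache (old->new): [40 78]
  22. access 40: HIT. Cache (old->new): [40 78]
  23. access 47: MISS, evict 40. Cache (old->new): [78 47]
  24. access 40: MISS, evict 78. Cache (old->new): [47 40]
  25. access 40: HIT. Cache (old->new): [47 40]
  26. access 40: HIT. Cache (old->new): [47 40]
  27. access 40: HIT. Cache (old->new): [47 40]
Total: 16 hits, 11 misses, 9 evictions

Answer: 47 40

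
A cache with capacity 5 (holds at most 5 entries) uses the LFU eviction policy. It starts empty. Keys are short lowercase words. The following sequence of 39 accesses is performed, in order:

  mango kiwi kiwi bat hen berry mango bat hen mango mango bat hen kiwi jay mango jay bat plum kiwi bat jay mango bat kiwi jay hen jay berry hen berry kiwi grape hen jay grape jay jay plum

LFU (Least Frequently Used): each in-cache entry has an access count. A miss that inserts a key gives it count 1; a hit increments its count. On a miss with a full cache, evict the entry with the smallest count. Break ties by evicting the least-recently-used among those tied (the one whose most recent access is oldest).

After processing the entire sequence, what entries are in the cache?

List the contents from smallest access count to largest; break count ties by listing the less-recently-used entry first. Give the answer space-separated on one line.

Answer: plum mango bat kiwi hen

Derivation:
LFU simulation (capacity=5):
  1. access mango: MISS. Cache: [mango(c=1)]
  2. access kiwi: MISS. Cache: [mango(c=1) kiwi(c=1)]
  3. access kiwi: HIT, count now 2. Cache: [mango(c=1) kiwi(c=2)]
  4. access bat: MISS. Cache: [mango(c=1) bat(c=1) kiwi(c=2)]
  5. access hen: MISS. Cache: [mango(c=1) bat(c=1) hen(c=1) kiwi(c=2)]
  6. access berry: MISS. Cache: [mango(c=1) bat(c=1) hen(c=1) berry(c=1) kiwi(c=2)]
  7. access mango: HIT, count now 2. Cache: [bat(c=1) hen(c=1) berry(c=1) kiwi(c=2) mango(c=2)]
  8. access bat: HIT, count now 2. Cache: [hen(c=1) berry(c=1) kiwi(c=2) mango(c=2) bat(c=2)]
  9. access hen: HIT, count now 2. Cache: [berry(c=1) kiwi(c=2) mango(c=2) bat(c=2) hen(c=2)]
  10. access mango: HIT, count now 3. Cache: [berry(c=1) kiwi(c=2) bat(c=2) hen(c=2) mango(c=3)]
  11. access mango: HIT, count now 4. Cache: [berry(c=1) kiwi(c=2) bat(c=2) hen(c=2) mango(c=4)]
  12. access bat: HIT, count now 3. Cache: [berry(c=1) kiwi(c=2) hen(c=2) bat(c=3) mango(c=4)]
  13. access hen: HIT, count now 3. Cache: [berry(c=1) kiwi(c=2) bat(c=3) hen(c=3) mango(c=4)]
  14. access kiwi: HIT, count now 3. Cache: [berry(c=1) bat(c=3) hen(c=3) kiwi(c=3) mango(c=4)]
  15. access jay: MISS, evict berry(c=1). Cache: [jay(c=1) bat(c=3) hen(c=3) kiwi(c=3) mango(c=4)]
  16. access mango: HIT, count now 5. Cache: [jay(c=1) bat(c=3) hen(c=3) kiwi(c=3) mango(c=5)]
  17. access jay: HIT, count now 2. Cache: [jay(c=2) bat(c=3) hen(c=3) kiwi(c=3) mango(c=5)]
  18. access bat: HIT, count now 4. Cache: [jay(c=2) hen(c=3) kiwi(c=3) bat(c=4) mango(c=5)]
  19. access plum: MISS, evict jay(c=2). Cache: [plum(c=1) hen(c=3) kiwi(c=3) bat(c=4) mango(c=5)]
  20. access kiwi: HIT, count now 4. Cache: [plum(c=1) hen(c=3) bat(c=4) kiwi(c=4) mango(c=5)]
  21. access bat: HIT, count now 5. Cache: [plum(c=1) hen(c=3) kiwi(c=4) mango(c=5) bat(c=5)]
  22. access jay: MISS, evict plum(c=1). Cache: [jay(c=1) hen(c=3) kiwi(c=4) mango(c=5) bat(c=5)]
  23. access mango: HIT, count now 6. Cache: [jay(c=1) hen(c=3) kiwi(c=4) bat(c=5) mango(c=6)]
  24. access bat: HIT, count now 6. Cache: [jay(c=1) hen(c=3) kiwi(c=4) mango(c=6) bat(c=6)]
  25. access kiwi: HIT, count now 5. Cache: [jay(c=1) hen(c=3) kiwi(c=5) mango(c=6) bat(c=6)]
  26. access jay: HIT, count now 2. Cache: [jay(c=2) hen(c=3) kiwi(c=5) mango(c=6) bat(c=6)]
  27. access hen: HIT, count now 4. Cache: [jay(c=2) hen(c=4) kiwi(c=5) mango(c=6) bat(c=6)]
  28. access jay: HIT, count now 3. Cache: [jay(c=3) hen(c=4) kiwi(c=5) mango(c=6) bat(c=6)]
  29. access berry: MISS, evict jay(c=3). Cache: [berry(c=1) hen(c=4) kiwi(c=5) mango(c=6) bat(c=6)]
  30. access hen: HIT, count now 5. Cache: [berry(c=1) kiwi(c=5) hen(c=5) mango(c=6) bat(c=6)]
  31. access berry: HIT, count now 2. Cache: [berry(c=2) kiwi(c=5) hen(c=5) mango(c=6) bat(c=6)]
  32. access kiwi: HIT, count now 6. Cache: [berry(c=2) hen(c=5) mango(c=6) bat(c=6) kiwi(c=6)]
  33. access grape: MISS, evict berry(c=2). Cache: [grape(c=1) hen(c=5) mango(c=6) bat(c=6) kiwi(c=6)]
  34. access hen: HIT, count now 6. Cache: [grape(c=1) mango(c=6) bat(c=6) kiwi(c=6) hen(c=6)]
  35. access jay: MISS, evict grape(c=1). Cache: [jay(c=1) mango(c=6) bat(c=6) kiwi(c=6) hen(c=6)]
  36. access grape: MISS, evict jay(c=1). Cache: [grape(c=1) mango(c=6) bat(c=6) kiwi(c=6) hen(c=6)]
  37. access jay: MISS, evict grape(c=1). Cache: [jay(c=1) mango(c=6) bat(c=6) kiwi(c=6) hen(c=6)]
  38. access jay: HIT, count now 2. Cache: [jay(c=2) mango(c=6) bat(c=6) kiwi(c=6) hen(c=6)]
  39. access plum: MISS, evict jay(c=2). Cache: [plum(c=1) mango(c=6) bat(c=6) kiwi(c=6) hen(c=6)]
Total: 25 hits, 14 misses, 9 evictions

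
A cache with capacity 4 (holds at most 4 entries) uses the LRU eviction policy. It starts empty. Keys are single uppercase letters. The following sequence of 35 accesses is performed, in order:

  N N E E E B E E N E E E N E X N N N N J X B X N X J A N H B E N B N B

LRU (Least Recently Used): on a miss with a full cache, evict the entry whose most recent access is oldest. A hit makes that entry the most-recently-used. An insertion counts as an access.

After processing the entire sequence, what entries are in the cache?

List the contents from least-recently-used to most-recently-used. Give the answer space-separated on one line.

LRU simulation (capacity=4):
  1. access N: MISS. Cache (LRU->MRU): [N]
  2. access N: HIT. Cache (LRU->MRU): [N]
  3. access E: MISS. Cache (LRU->MRU): [N E]
  4. access E: HIT. Cache (LRU->MRU): [N E]
  5. access E: HIT. Cache (LRU->MRU): [N E]
  6. access B: MISS. Cache (LRU->MRU): [N E B]
  7. access E: HIT. Cache (LRU->MRU): [N B E]
  8. access E: HIT. Cache (LRU->MRU): [N B E]
  9. access N: HIT. Cache (LRU->MRU): [B E N]
  10. access E: HIT. Cache (LRU->MRU): [B N E]
  11. access E: HIT. Cache (LRU->MRU): [B N E]
  12. access E: HIT. Cache (LRU->MRU): [B N E]
  13. access N: HIT. Cache (LRU->MRU): [B E N]
  14. access E: HIT. Cache (LRU->MRU): [B N E]
  15. access X: MISS. Cache (LRU->MRU): [B N E X]
  16. access N: HIT. Cache (LRU->MRU): [B E X N]
  17. access N: HIT. Cache (LRU->MRU): [B E X N]
  18. access N: HIT. Cache (LRU->MRU): [B E X N]
  19. access N: HIT. Cache (LRU->MRU): [B E X N]
  20. access J: MISS, evict B. Cache (LRU->MRU): [E X N J]
  21. access X: HIT. Cache (LRU->MRU): [E N J X]
  22. access B: MISS, evict E. Cache (LRU->MRU): [N J X B]
  23. access X: HIT. Cache (LRU->MRU): [N J B X]
  24. access N: HIT. Cache (LRU->MRU): [J B X N]
  25. access X: HIT. Cache (LRU->MRU): [J B N X]
  26. access J: HIT. Cache (LRU->MRU): [B N X J]
  27. access A: MISS, evict B. Cache (LRU->MRU): [N X J A]
  28. access N: HIT. Cache (LRU->MRU): [X J A N]
  29. access H: MISS, evict X. Cache (LRU->MRU): [J A N H]
  30. access B: MISS, evict J. Cache (LRU->MRU): [A N H B]
  31. access E: MISS, evict A. Cache (LRU->MRU): [N H B E]
  32. access N: HIT. Cache (LRU->MRU): [H B E N]
  33. access B: HIT. Cache (LRU->MRU): [H E N B]
  34. access N: HIT. Cache (LRU->MRU): [H E B N]
  35. access B: HIT. Cache (LRU->MRU): [H E N B]
Total: 25 hits, 10 misses, 6 evictions

Answer: H E N B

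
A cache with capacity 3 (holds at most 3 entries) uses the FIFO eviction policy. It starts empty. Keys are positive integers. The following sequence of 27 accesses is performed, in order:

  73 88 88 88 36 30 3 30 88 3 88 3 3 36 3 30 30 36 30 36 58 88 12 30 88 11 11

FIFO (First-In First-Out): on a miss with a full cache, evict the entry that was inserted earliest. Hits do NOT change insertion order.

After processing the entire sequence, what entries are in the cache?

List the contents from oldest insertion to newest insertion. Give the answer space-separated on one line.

Answer: 12 30 11

Derivation:
FIFO simulation (capacity=3):
  1. access 73: MISS. Cache (old->new): [73]
  2. access 88: MISS. Cache (old->new): [73 88]
  3. access 88: HIT. Cache (old->new): [73 88]
  4. access 88: HIT. Cache (old->new): [73 88]
  5. access 36: MISS. Cache (old->new): [73 88 36]
  6. access 30: MISS, evict 73. Cache (old->new): [88 36 30]
  7. access 3: MISS, evict 88. Cache (old->new): [36 30 3]
  8. access 30: HIT. Cache (old->new): [36 30 3]
  9. access 88: MISS, evict 36. Cache (old->new): [30 3 88]
  10. access 3: HIT. Cache (old->new): [30 3 88]
  11. access 88: HIT. Cache (old->new): [30 3 88]
  12. access 3: HIT. Cache (old->new): [30 3 88]
  13. access 3: HIT. Cache (old->new): [30 3 88]
  14. access 36: MISS, evict 30. Cache (old->new): [3 88 36]
  15. access 3: HIT. Cache (old->new): [3 88 36]
  16. access 30: MISS, evict 3. Cache (old->new): [88 36 30]
  17. access 30: HIT. Cache (old->new): [88 36 30]
  18. access 36: HIT. Cache (old->new): [88 36 30]
  19. access 30: HIT. Cache (old->new): [88 36 30]
  20. access 36: HIT. Cache (old->new): [88 36 30]
  21. access 58: MISS, evict 88. Cache (old->new): [36 30 58]
  22. access 88: MISS, evict 36. Cache (old->new): [30 58 88]
  23. access 12: MISS, evict 30. Cache (old->new): [58 88 12]
  24. access 30: MISS, evict 58. Cache (old->new): [88 12 30]
  25. access 88: HIT. Cache (old->new): [88 12 30]
  26. access 11: MISS, evict 88. Cache (old->new): [12 30 11]
  27. access 11: HIT. Cache (old->new): [12 30 11]
Total: 14 hits, 13 misses, 10 evictions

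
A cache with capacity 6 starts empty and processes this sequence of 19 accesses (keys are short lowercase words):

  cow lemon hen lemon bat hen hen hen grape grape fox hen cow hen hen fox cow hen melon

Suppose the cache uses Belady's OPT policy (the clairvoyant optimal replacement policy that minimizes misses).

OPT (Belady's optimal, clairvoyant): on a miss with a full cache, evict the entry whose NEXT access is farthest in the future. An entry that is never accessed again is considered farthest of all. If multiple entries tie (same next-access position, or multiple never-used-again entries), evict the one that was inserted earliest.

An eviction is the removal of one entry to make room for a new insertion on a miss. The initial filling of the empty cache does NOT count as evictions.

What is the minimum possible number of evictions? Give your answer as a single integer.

OPT (Belady) simulation (capacity=6):
  1. access cow: MISS. Cache: [cow]
  2. access lemon: MISS. Cache: [cow lemon]
  3. access hen: MISS. Cache: [cow lemon hen]
  4. access lemon: HIT. Next use of lemon: never. Cache: [cow lemon hen]
  5. access bat: MISS. Cache: [cow lemon hen bat]
  6. access hen: HIT. Next use of hen: step 7. Cache: [cow lemon hen bat]
  7. access hen: HIT. Next use of hen: step 8. Cache: [cow lemon hen bat]
  8. access hen: HIT. Next use of hen: step 12. Cache: [cow lemon hen bat]
  9. access grape: MISS. Cache: [cow lemon hen bat grape]
  10. access grape: HIT. Next use of grape: never. Cache: [cow lemon hen bat grape]
  11. access fox: MISS. Cache: [cow lemon hen bat grape fox]
  12. access hen: HIT. Next use of hen: step 14. Cache: [cow lemon hen bat grape fox]
  13. access cow: HIT. Next use of cow: step 17. Cache: [cow lemon hen bat grape fox]
  14. access hen: HIT. Next use of hen: step 15. Cache: [cow lemon hen bat grape fox]
  15. access hen: HIT. Next use of hen: step 18. Cache: [cow lemon hen bat grape fox]
  16. access fox: HIT. Next use of fox: never. Cache: [cow lemon hen bat grape fox]
  17. access cow: HIT. Next use of cow: never. Cache: [cow lemon hen bat grape fox]
  18. access hen: HIT. Next use of hen: never. Cache: [cow lemon hen bat grape fox]
  19. access melon: MISS, evict cow (next use: never). Cache: [lemon hen bat grape fox melon]
Total: 12 hits, 7 misses, 1 evictions

Answer: 1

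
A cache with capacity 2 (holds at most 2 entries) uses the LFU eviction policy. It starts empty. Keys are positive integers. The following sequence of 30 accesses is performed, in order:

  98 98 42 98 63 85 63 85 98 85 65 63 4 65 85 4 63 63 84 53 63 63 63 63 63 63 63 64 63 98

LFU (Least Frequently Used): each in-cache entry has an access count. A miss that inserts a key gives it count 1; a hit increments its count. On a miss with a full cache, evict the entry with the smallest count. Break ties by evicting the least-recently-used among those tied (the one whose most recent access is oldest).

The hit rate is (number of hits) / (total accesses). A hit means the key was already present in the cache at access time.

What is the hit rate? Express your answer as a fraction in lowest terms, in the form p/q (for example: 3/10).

Answer: 2/5

Derivation:
LFU simulation (capacity=2):
  1. access 98: MISS. Cache: [98(c=1)]
  2. access 98: HIT, count now 2. Cache: [98(c=2)]
  3. access 42: MISS. Cache: [42(c=1) 98(c=2)]
  4. access 98: HIT, count now 3. Cache: [42(c=1) 98(c=3)]
  5. access 63: MISS, evict 42(c=1). Cache: [63(c=1) 98(c=3)]
  6. access 85: MISS, evict 63(c=1). Cache: [85(c=1) 98(c=3)]
  7. access 63: MISS, evict 85(c=1). Cache: [63(c=1) 98(c=3)]
  8. access 85: MISS, evict 63(c=1). Cache: [85(c=1) 98(c=3)]
  9. access 98: HIT, count now 4. Cache: [85(c=1) 98(c=4)]
  10. access 85: HIT, count now 2. Cache: [85(c=2) 98(c=4)]
  11. access 65: MISS, evict 85(c=2). Cache: [65(c=1) 98(c=4)]
  12. access 63: MISS, evict 65(c=1). Cache: [63(c=1) 98(c=4)]
  13. access 4: MISS, evict 63(c=1). Cache: [4(c=1) 98(c=4)]
  14. access 65: MISS, evict 4(c=1). Cache: [65(c=1) 98(c=4)]
  15. access 85: MISS, evict 65(c=1). Cache: [85(c=1) 98(c=4)]
  16. access 4: MISS, evict 85(c=1). Cache: [4(c=1) 98(c=4)]
  17. access 63: MISS, evict 4(c=1). Cache: [63(c=1) 98(c=4)]
  18. access 63: HIT, count now 2. Cache: [63(c=2) 98(c=4)]
  19. access 84: MISS, evict 63(c=2). Cache: [84(c=1) 98(c=4)]
  20. access 53: MISS, evict 84(c=1). Cache: [53(c=1) 98(c=4)]
  21. access 63: MISS, evict 53(c=1). Cache: [63(c=1) 98(c=4)]
  22. access 63: HIT, count now 2. Cache: [63(c=2) 98(c=4)]
  23. access 63: HIT, count now 3. Cache: [63(c=3) 98(c=4)]
  24. access 63: HIT, count now 4. Cache: [98(c=4) 63(c=4)]
  25. access 63: HIT, count now 5. Cache: [98(c=4) 63(c=5)]
  26. access 63: HIT, count now 6. Cache: [98(c=4) 63(c=6)]
  27. access 63: HIT, count now 7. Cache: [98(c=4) 63(c=7)]
  28. access 64: MISS, evict 98(c=4). Cache: [64(c=1) 63(c=7)]
  29. access 63: HIT, count now 8. Cache: [64(c=1) 63(c=8)]
  30. access 98: MISS, evict 64(c=1). Cache: [98(c=1) 63(c=8)]
Total: 12 hits, 18 misses, 16 evictions

Hit rate = 12/30 = 2/5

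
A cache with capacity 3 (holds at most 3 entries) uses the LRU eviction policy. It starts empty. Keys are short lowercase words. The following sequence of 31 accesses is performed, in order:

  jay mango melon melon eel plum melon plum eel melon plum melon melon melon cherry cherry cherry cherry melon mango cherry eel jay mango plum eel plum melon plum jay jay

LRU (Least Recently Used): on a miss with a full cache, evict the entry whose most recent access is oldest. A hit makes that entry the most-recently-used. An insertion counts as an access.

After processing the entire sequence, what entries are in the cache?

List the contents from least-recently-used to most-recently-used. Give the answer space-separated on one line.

LRU simulation (capacity=3):
  1. access jay: MISS. Cache (LRU->MRU): [jay]
  2. access mango: MISS. Cache (LRU->MRU): [jay mango]
  3. access melon: MISS. Cache (LRU->MRU): [jay mango melon]
  4. access melon: HIT. Cache (LRU->MRU): [jay mango melon]
  5. access eel: MISS, evict jay. Cache (LRU->MRU): [mango melon eel]
  6. access plum: MISS, evict mango. Cache (LRU->MRU): [melon eel plum]
  7. access melon: HIT. Cache (LRU->MRU): [eel plum melon]
  8. access plum: HIT. Cache (LRU->MRU): [eel melon plum]
  9. access eel: HIT. Cache (LRU->MRU): [melon plum eel]
  10. access melon: HIT. Cache (LRU->MRU): [plum eel melon]
  11. access plum: HIT. Cache (LRU->MRU): [eel melon plum]
  12. access melon: HIT. Cache (LRU->MRU): [eel plum melon]
  13. access melon: HIT. Cache (LRU->MRU): [eel plum melon]
  14. access melon: HIT. Cache (LRU->MRU): [eel plum melon]
  15. access cherry: MISS, evict eel. Cache (LRU->MRU): [plum melon cherry]
  16. access cherry: HIT. Cache (LRU->MRU): [plum melon cherry]
  17. access cherry: HIT. Cache (LRU->MRU): [plum melon cherry]
  18. access cherry: HIT. Cache (LRU->MRU): [plum melon cherry]
  19. access melon: HIT. Cache (LRU->MRU): [plum cherry melon]
  20. access mango: MISS, evict plum. Cache (LRU->MRU): [cherry melon mango]
  21. access cherry: HIT. Cache (LRU->MRU): [melon mango cherry]
  22. access eel: MISS, evict melon. Cache (LRU->MRU): [mango cherry eel]
  23. access jay: MISS, evict mango. Cache (LRU->MRU): [cherry eel jay]
  24. access mango: MISS, evict cherry. Cache (LRU->MRU): [eel jay mango]
  25. access plum: MISS, evict eel. Cache (LRU->MRU): [jay mango plum]
  26. access eel: MISS, evict jay. Cache (LRU->MRU): [mango plum eel]
  27. access plum: HIT. Cache (LRU->MRU): [mango eel plum]
  28. access melon: MISS, evict mango. Cache (LRU->MRU): [eel plum melon]
  29. access plum: HIT. Cache (LRU->MRU): [eel melon plum]
  30. access jay: MISS, evict eel. Cache (LRU->MRU): [melon plum jay]
  31. access jay: HIT. Cache (LRU->MRU): [melon plum jay]
Total: 17 hits, 14 misses, 11 evictions

Answer: melon plum jay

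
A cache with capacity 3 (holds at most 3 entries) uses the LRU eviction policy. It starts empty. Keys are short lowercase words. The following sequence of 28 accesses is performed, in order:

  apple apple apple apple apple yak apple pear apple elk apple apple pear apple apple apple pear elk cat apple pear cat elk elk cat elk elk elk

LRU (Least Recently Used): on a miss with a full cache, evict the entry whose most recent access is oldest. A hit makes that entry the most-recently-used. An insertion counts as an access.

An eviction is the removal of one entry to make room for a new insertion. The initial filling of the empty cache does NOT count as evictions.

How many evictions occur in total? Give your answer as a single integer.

Answer: 5

Derivation:
LRU simulation (capacity=3):
  1. access apple: MISS. Cache (LRU->MRU): [apple]
  2. access apple: HIT. Cache (LRU->MRU): [apple]
  3. access apple: HIT. Cache (LRU->MRU): [apple]
  4. access apple: HIT. Cache (LRU->MRU): [apple]
  5. access apple: HIT. Cache (LRU->MRU): [apple]
  6. access yak: MISS. Cache (LRU->MRU): [apple yak]
  7. access apple: HIT. Cache (LRU->MRU): [yak apple]
  8. access pear: MISS. Cache (LRU->MRU): [yak apple pear]
  9. access apple: HIT. Cache (LRU->MRU): [yak pear apple]
  10. access elk: MISS, evict yak. Cache (LRU->MRU): [pear apple elk]
  11. access apple: HIT. Cache (LRU->MRU): [pear elk apple]
  12. access apple: HIT. Cache (LRU->MRU): [pear elk apple]
  13. access pear: HIT. Cache (LRU->MRU): [elk apple pear]
  14. access apple: HIT. Cache (LRU->MRU): [elk pear apple]
  15. access apple: HIT. Cache (LRU->MRU): [elk pear apple]
  16. access apple: HIT. Cache (LRU->MRU): [elk pear apple]
  17. access pear: HIT. Cache (LRU->MRU): [elk apple pear]
  18. access elk: HIT. Cache (LRU->MRU): [apple pear elk]
  19. access cat: MISS, evict apple. Cache (LRU->MRU): [pear elk cat]
  20. access apple: MISS, evict pear. Cache (LRU->MRU): [elk cat apple]
  21. access pear: MISS, evict elk. Cache (LRU->MRU): [cat apple pear]
  22. access cat: HIT. Cache (LRU->MRU): [apple pear cat]
  23. access elk: MISS, evict apple. Cache (LRU->MRU): [pear cat elk]
  24. access elk: HIT. Cache (LRU->MRU): [pear cat elk]
  25. access cat: HIT. Cache (LRU->MRU): [pear elk cat]
  26. access elk: HIT. Cache (LRU->MRU): [pear cat elk]
  27. access elk: HIT. Cache (LRU->MRU): [pear cat elk]
  28. access elk: HIT. Cache (LRU->MRU): [pear cat elk]
Total: 20 hits, 8 misses, 5 evictions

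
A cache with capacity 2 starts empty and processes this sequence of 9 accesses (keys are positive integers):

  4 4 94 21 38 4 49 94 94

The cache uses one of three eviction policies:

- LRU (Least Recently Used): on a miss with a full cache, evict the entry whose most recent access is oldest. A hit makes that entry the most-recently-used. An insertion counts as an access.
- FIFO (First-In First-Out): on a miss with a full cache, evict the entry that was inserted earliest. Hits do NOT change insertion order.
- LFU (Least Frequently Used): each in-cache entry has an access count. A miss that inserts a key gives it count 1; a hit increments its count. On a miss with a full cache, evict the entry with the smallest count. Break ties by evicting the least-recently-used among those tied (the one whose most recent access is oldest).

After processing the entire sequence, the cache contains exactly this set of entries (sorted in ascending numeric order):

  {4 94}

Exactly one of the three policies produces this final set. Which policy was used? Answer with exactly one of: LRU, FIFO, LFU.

Answer: LFU

Derivation:
Simulating under each policy and comparing final sets:
  LRU: final set = {49 94} -> differs
  FIFO: final set = {49 94} -> differs
  LFU: final set = {4 94} -> MATCHES target
Only LFU produces the target set.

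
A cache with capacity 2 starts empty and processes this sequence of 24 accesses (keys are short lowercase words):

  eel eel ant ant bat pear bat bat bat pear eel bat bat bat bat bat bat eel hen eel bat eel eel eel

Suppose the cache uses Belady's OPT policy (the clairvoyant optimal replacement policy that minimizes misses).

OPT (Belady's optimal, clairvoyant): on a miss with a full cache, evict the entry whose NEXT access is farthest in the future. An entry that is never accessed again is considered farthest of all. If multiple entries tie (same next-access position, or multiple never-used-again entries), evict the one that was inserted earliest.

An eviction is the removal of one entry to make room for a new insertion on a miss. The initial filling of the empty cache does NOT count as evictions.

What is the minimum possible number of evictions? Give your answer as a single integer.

Answer: 5

Derivation:
OPT (Belady) simulation (capacity=2):
  1. access eel: MISS. Cache: [eel]
  2. access eel: HIT. Next use of eel: step 11. Cache: [eel]
  3. access ant: MISS. Cache: [eel ant]
  4. access ant: HIT. Next use of ant: never. Cache: [eel ant]
  5. access bat: MISS, evict ant (next use: never). Cache: [eel bat]
  6. access pear: MISS, evict eel (next use: step 11). Cache: [bat pear]
  7. access bat: HIT. Next use of bat: step 8. Cache: [bat pear]
  8. access bat: HIT. Next use of bat: step 9. Cache: [bat pear]
  9. access bat: HIT. Next use of bat: step 12. Cache: [bat pear]
  10. access pear: HIT. Next use of pear: never. Cache: [bat pear]
  11. access eel: MISS, evict pear (next use: never). Cache: [bat eel]
  12. access bat: HIT. Next use of bat: step 13. Cache: [bat eel]
  13. access bat: HIT. Next use of bat: step 14. Cache: [bat eel]
  14. access bat: HIT. Next use of bat: step 15. Cache: [bat eel]
  15. access bat: HIT. Next use of bat: step 16. Cache: [bat eel]
  16. access bat: HIT. Next use of bat: step 17. Cache: [bat eel]
  17. access bat: HIT. Next use of bat: step 21. Cache: [bat eel]
  18. access eel: HIT. Next use of eel: step 20. Cache: [bat eel]
  19. access hen: MISS, evict bat (next use: step 21). Cache: [eel hen]
  20. access eel: HIT. Next use of eel: step 22. Cache: [eel hen]
  21. access bat: MISS, evict hen (next use: never). Cache: [eel bat]
  22. access eel: HIT. Next use of eel: step 23. Cache: [eel bat]
  23. access eel: HIT. Next use of eel: step 24. Cache: [eel bat]
  24. access eel: HIT. Next use of eel: never. Cache: [eel bat]
Total: 17 hits, 7 misses, 5 evictions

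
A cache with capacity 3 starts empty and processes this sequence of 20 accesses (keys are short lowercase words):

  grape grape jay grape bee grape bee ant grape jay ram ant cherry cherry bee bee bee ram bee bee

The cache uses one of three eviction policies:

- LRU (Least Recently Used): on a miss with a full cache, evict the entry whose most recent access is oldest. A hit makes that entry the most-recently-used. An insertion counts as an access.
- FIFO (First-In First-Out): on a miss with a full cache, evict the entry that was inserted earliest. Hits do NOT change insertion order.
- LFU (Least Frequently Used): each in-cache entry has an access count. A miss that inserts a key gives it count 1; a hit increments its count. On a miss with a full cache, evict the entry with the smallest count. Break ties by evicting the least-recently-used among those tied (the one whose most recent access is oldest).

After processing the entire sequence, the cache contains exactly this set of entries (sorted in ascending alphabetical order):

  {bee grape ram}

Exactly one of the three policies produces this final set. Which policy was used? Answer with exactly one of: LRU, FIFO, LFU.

Simulating under each policy and comparing final sets:
  LRU: final set = {bee cherry ram} -> differs
  FIFO: final set = {bee cherry ram} -> differs
  LFU: final set = {bee grape ram} -> MATCHES target
Only LFU produces the target set.

Answer: LFU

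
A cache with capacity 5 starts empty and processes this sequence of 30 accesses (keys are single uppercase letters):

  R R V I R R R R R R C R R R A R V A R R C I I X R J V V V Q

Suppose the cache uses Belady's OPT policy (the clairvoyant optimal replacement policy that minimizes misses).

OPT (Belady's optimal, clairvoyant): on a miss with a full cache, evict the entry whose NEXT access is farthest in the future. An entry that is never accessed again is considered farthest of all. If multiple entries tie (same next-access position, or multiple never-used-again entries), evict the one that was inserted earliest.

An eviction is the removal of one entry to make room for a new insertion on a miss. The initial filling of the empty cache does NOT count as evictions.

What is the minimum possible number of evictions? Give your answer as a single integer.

OPT (Belady) simulation (capacity=5):
  1. access R: MISS. Cache: [R]
  2. access R: HIT. Next use of R: step 5. Cache: [R]
  3. access V: MISS. Cache: [R V]
  4. access I: MISS. Cache: [R V I]
  5. access R: HIT. Next use of R: step 6. Cache: [R V I]
  6. access R: HIT. Next use of R: step 7. Cache: [R V I]
  7. access R: HIT. Next use of R: step 8. Cache: [R V I]
  8. access R: HIT. Next use of R: step 9. Cache: [R V I]
  9. access R: HIT. Next use of R: step 10. Cache: [R V I]
  10. access R: HIT. Next use of R: step 12. Cache: [R V I]
  11. access C: MISS. Cache: [R V I C]
  12. access R: HIT. Next use of R: step 13. Cache: [R V I C]
  13. access R: HIT. Next use of R: step 14. Cache: [R V I C]
  14. access R: HIT. Next use of R: step 16. Cache: [R V I C]
  15. access A: MISS. Cache: [R V I C A]
  16. access R: HIT. Next use of R: step 19. Cache: [R V I C A]
  17. access V: HIT. Next use of V: step 27. Cache: [R V I C A]
  18. access A: HIT. Next use of A: never. Cache: [R V I C A]
  19. access R: HIT. Next use of R: step 20. Cache: [R V I C A]
  20. access R: HIT. Next use of R: step 25. Cache: [R V I C A]
  21. access C: HIT. Next use of C: never. Cache: [R V I C A]
  22. access I: HIT. Next use of I: step 23. Cache: [R V I C A]
  23. access I: HIT. Next use of I: never. Cache: [R V I C A]
  24. access X: MISS, evict I (next use: never). Cache: [R V C A X]
  25. access R: HIT. Next use of R: never. Cache: [R V C A X]
  26. access J: MISS, evict R (next use: never). Cache: [V C A X J]
  27. access V: HIT. Next use of V: step 28. Cache: [V C A X J]
  28. access V: HIT. Next use of V: step 29. Cache: [V C A X J]
  29. access V: HIT. Next use of V: never. Cache: [V C A X J]
  30. access Q: MISS, evict V (next use: never). Cache: [C A X J Q]
Total: 22 hits, 8 misses, 3 evictions

Answer: 3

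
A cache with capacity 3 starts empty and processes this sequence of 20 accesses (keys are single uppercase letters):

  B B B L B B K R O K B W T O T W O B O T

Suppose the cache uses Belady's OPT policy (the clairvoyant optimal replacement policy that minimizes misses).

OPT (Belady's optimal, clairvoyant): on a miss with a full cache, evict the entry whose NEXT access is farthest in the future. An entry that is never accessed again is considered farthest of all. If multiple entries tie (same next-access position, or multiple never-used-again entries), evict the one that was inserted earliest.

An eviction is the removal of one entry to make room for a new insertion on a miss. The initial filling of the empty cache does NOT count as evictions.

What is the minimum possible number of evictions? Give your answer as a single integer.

Answer: 5

Derivation:
OPT (Belady) simulation (capacity=3):
  1. access B: MISS. Cache: [B]
  2. access B: HIT. Next use of B: step 3. Cache: [B]
  3. access B: HIT. Next use of B: step 5. Cache: [B]
  4. access L: MISS. Cache: [B L]
  5. access B: HIT. Next use of B: step 6. Cache: [B L]
  6. access B: HIT. Next use of B: step 11. Cache: [B L]
  7. access K: MISS. Cache: [B L K]
  8. access R: MISS, evict L (next use: never). Cache: [B K R]
  9. access O: MISS, evict R (next use: never). Cache: [B K O]
  10. access K: HIT. Next use of K: never. Cache: [B K O]
  11. access B: HIT. Next use of B: step 18. Cache: [B K O]
  12. access W: MISS, evict K (next use: never). Cache: [B O W]
  13. access T: MISS, evict B (next use: step 18). Cache: [O W T]
  14. access O: HIT. Next use of O: step 17. Cache: [O W T]
  15. access T: HIT. Next use of T: step 20. Cache: [O W T]
  16. access W: HIT. Next use of W: never. Cache: [O W T]
  17. access O: HIT. Next use of O: step 19. Cache: [O W T]
  18. access B: MISS, evict W (next use: never). Cache: [O T B]
  19. access O: HIT. Next use of O: never. Cache: [O T B]
  20. access T: HIT. Next use of T: never. Cache: [O T B]
Total: 12 hits, 8 misses, 5 evictions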